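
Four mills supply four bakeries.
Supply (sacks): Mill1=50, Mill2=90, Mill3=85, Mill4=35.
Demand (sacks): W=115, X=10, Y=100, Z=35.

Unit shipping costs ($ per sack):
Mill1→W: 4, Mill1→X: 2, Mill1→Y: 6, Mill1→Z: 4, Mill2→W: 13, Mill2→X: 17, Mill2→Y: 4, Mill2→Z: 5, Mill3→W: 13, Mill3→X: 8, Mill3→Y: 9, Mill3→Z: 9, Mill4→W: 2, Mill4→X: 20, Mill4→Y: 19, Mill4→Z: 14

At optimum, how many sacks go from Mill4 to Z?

0

The minimum-cost plan:
  Mill1 to W: 50 sacks
  Mill2 to Y: 90 sacks
  Mill3 to W: 30 sacks
  Mill3 to X: 10 sacks
  Mill3 to Y: 10 sacks
  Mill3 to Z: 35 sacks
  Mill4 to W: 35 sacks
Total cost = $1505.
The route Mill4→Z is not used.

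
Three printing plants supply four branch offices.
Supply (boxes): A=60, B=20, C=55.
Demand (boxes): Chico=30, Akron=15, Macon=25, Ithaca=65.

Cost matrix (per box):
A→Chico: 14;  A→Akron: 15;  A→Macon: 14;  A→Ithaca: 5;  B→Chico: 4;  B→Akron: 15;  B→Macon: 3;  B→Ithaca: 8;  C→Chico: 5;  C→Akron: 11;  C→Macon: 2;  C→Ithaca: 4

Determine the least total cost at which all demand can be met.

A cheapest plan:
  A–Ithaca: 60 boxes
  B–Chico: 20 boxes
  C–Chico: 10 boxes
  C–Akron: 15 boxes
  C–Macon: 25 boxes
  C–Ithaca: 5 boxes
Total cost = 665.
(Supply check: A ships 60; B ships 20; C ships 55.)

665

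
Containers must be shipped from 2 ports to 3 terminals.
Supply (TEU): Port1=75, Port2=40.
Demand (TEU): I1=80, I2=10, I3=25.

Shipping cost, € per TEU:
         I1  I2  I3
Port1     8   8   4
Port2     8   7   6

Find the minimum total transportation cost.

810

Optimal allocation:
  Port1–I1: 50 × €8 = €400
  Port1–I3: 25 × €4 = €100
  Port2–I1: 30 × €8 = €240
  Port2–I2: 10 × €7 = €70
Total = 400 + 100 + 240 + 70 = €810.
(Supply check: Port1 ships 75; Port2 ships 40.)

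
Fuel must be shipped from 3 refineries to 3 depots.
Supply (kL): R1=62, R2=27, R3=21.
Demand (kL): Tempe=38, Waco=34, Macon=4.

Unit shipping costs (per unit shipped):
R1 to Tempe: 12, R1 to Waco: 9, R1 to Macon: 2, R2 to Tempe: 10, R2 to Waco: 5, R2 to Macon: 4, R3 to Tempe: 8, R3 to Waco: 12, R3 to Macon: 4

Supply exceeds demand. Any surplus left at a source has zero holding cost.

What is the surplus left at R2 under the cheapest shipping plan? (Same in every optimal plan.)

0

An optimal plan:
  R1 to Tempe: 17 × 12 = 204
  R1 to Waco: 7 × 9 = 63
  R1 to Macon: 4 × 2 = 8
  R2 to Waco: 27 × 5 = 135
  R3 to Tempe: 21 × 8 = 168
Total cost = 578.
R2 ships 27 of its 27, leaving 0.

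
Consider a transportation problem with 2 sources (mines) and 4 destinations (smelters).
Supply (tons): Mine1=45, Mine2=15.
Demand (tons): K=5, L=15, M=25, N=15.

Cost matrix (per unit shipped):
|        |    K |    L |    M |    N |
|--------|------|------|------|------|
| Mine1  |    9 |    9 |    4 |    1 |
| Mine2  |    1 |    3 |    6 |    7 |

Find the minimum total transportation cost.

195

Optimal allocation:
  Mine1->L: 5 × 9 = 45
  Mine1->M: 25 × 4 = 100
  Mine1->N: 15 × 1 = 15
  Mine2->K: 5 × 1 = 5
  Mine2->L: 10 × 3 = 30
Total = 45 + 100 + 15 + 5 + 30 = 195.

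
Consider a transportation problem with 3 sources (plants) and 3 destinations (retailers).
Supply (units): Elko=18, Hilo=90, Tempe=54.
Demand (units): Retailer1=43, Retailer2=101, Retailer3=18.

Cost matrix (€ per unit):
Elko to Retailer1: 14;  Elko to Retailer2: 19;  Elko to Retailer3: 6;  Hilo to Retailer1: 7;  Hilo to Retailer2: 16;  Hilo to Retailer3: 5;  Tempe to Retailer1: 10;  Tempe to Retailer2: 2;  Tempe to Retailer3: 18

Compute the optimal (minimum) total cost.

Optimal allocation:
  Elko→Retailer3: 18 × €6 = €108
  Hilo→Retailer1: 43 × €7 = €301
  Hilo→Retailer2: 47 × €16 = €752
  Tempe→Retailer2: 54 × €2 = €108
Total = 108 + 301 + 752 + 108 = €1269.
(Supply check: Elko ships 18; Hilo ships 90; Tempe ships 54.)

1269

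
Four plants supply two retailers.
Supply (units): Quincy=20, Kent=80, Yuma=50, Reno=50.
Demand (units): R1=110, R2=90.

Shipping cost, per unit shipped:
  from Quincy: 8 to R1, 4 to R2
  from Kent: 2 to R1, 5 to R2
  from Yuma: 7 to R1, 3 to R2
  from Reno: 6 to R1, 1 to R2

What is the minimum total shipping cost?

560

A cheapest plan:
  Quincy->R1: 20 × 8 = 160
  Kent->R1: 80 × 2 = 160
  Yuma->R1: 10 × 7 = 70
  Yuma->R2: 40 × 3 = 120
  Reno->R2: 50 × 1 = 50
Total = 160 + 160 + 70 + 120 + 50 = 560.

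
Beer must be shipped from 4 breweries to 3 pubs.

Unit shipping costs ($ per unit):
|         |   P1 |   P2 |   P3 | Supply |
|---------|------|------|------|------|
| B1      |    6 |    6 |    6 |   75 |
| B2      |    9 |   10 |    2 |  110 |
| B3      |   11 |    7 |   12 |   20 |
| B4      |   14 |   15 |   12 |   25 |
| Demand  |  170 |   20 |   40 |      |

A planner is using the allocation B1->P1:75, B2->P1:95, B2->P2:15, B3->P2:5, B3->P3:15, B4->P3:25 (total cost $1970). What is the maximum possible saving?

Current plan cost = 75·6 + 95·9 + 15·10 + 5·7 + 15·12 + 25·12 = $1970.
Optimal plan:
  B1 to P1: 75 × $6 = $450
  B2 to P1: 70 × $9 = $630
  B2 to P3: 40 × $2 = $80
  B3 to P2: 20 × $7 = $140
  B4 to P1: 25 × $14 = $350
Optimal cost = $1650.
Saving = 1970 − 1650 = $320.

320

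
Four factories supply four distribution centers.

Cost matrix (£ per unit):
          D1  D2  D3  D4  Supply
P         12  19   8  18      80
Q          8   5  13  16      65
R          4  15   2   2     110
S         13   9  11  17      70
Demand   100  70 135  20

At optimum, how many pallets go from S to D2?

Solving gives:
  P–D3: 80 pallets
  Q–D1: 65 pallets
  R–D1: 35 pallets
  R–D3: 55 pallets
  R–D4: 20 pallets
  S–D2: 70 pallets
Total cost = £2080.
So S→D2 carries 70 pallets.

70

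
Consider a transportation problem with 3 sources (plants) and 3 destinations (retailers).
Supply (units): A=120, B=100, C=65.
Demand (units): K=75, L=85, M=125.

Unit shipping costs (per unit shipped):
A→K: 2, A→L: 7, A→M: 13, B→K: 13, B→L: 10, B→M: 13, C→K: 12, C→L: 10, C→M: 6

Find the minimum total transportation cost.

Optimal allocation:
  A to K: 75 × 2 = 150
  A to L: 45 × 7 = 315
  B to L: 40 × 10 = 400
  B to M: 60 × 13 = 780
  C to M: 65 × 6 = 390
Total = 150 + 315 + 400 + 780 + 390 = 2035.

2035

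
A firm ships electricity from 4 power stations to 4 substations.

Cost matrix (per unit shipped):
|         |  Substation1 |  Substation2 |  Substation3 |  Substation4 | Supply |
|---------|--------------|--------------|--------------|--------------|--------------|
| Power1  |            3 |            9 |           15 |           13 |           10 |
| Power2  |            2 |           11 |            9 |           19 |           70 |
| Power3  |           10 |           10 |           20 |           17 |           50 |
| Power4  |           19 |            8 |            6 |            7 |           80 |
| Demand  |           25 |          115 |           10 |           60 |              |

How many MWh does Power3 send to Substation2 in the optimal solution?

50

Optimal shipments:
  Power1->Substation2: 10 × 9 = 90
  Power2->Substation1: 25 × 2 = 50
  Power2->Substation2: 45 × 11 = 495
  Power3->Substation2: 50 × 10 = 500
  Power4->Substation2: 10 × 8 = 80
  Power4->Substation3: 10 × 6 = 60
  Power4->Substation4: 60 × 7 = 420
Total cost = 1695.
So Power3→Substation2 carries 50 MWh.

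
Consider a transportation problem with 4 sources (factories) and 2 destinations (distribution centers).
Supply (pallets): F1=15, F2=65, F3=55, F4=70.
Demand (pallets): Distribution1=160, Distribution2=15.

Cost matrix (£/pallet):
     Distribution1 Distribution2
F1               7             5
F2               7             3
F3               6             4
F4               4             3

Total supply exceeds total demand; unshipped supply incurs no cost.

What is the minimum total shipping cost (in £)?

One minimum-cost allocation:
  F2 to Distribution1: 35 × £7 = £245
  F2 to Distribution2: 15 × £3 = £45
  F3 to Distribution1: 55 × £6 = £330
  F4 to Distribution1: 70 × £4 = £280
Total = 245 + 45 + 330 + 280 = £900.

900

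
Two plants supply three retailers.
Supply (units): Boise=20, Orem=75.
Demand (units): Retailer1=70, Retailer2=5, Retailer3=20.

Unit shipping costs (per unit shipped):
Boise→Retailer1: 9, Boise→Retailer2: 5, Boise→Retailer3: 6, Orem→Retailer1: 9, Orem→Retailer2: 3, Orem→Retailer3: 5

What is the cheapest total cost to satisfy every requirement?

One minimum-cost allocation:
  Boise->Retailer1: 20 × 9 = 180
  Orem->Retailer1: 50 × 9 = 450
  Orem->Retailer2: 5 × 3 = 15
  Orem->Retailer3: 20 × 5 = 100
Total = 180 + 450 + 15 + 100 = 745.
(Supply check: Boise ships 20; Orem ships 75.)

745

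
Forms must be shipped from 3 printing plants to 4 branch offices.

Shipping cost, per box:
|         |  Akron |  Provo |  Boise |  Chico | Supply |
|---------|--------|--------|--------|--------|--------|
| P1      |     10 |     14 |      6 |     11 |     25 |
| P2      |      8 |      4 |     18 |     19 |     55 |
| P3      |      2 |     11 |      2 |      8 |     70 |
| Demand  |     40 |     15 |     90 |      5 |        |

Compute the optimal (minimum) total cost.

Optimal allocation:
  P1 to Boise: 20 × 6 = 120
  P1 to Chico: 5 × 11 = 55
  P2 to Akron: 40 × 8 = 320
  P2 to Provo: 15 × 4 = 60
  P3 to Boise: 70 × 2 = 140
Total = 120 + 55 + 320 + 60 + 140 = 695.

695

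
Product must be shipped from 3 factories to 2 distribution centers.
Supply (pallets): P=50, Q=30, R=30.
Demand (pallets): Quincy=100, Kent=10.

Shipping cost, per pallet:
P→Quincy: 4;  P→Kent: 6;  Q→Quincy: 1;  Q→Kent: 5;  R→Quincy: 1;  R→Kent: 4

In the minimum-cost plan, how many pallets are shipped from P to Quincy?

Optimal shipments:
  P–Quincy: 40 × 4 = 160
  P–Kent: 10 × 6 = 60
  Q–Quincy: 30 × 1 = 30
  R–Quincy: 30 × 1 = 30
Total cost = 280.
So P→Quincy carries 40 pallets.

40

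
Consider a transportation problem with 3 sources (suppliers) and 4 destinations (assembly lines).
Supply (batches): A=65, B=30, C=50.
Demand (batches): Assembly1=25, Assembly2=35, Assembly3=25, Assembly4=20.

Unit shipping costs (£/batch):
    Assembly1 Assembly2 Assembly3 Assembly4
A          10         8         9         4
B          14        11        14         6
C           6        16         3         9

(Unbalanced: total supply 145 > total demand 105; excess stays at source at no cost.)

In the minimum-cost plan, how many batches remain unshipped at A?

10

Minimum-cost shipments:
  A to Assembly2: 35 × £8 = £280
  A to Assembly4: 20 × £4 = £80
  C to Assembly1: 25 × £6 = £150
  C to Assembly3: 25 × £3 = £75
Total cost = £585.
A ships 55 of its 65, leaving 10.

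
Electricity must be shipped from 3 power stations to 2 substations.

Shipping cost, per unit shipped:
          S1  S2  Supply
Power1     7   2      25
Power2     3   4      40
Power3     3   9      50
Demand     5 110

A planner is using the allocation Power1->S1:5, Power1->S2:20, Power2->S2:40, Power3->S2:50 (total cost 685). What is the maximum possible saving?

55

Current plan cost = 5·7 + 20·2 + 40·4 + 50·9 = 685.
Optimal plan:
  Power1–S2: 25 × 2 = 50
  Power2–S2: 40 × 4 = 160
  Power3–S1: 5 × 3 = 15
  Power3–S2: 45 × 9 = 405
Optimal cost = 630.
Saving = 685 − 630 = 55.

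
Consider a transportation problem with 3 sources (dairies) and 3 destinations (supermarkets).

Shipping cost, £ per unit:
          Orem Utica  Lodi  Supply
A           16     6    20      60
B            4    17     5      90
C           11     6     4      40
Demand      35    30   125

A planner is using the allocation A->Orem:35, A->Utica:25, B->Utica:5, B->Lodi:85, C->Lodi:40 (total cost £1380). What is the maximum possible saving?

Current plan cost = 35·16 + 25·6 + 5·17 + 85·5 + 40·4 = £1380.
Optimal plan:
  A->Orem: 30 × £16 = £480
  A->Utica: 30 × £6 = £180
  B->Orem: 5 × £4 = £20
  B->Lodi: 85 × £5 = £425
  C->Lodi: 40 × £4 = £160
Optimal cost = £1265.
Saving = 1380 − 1265 = £115.

115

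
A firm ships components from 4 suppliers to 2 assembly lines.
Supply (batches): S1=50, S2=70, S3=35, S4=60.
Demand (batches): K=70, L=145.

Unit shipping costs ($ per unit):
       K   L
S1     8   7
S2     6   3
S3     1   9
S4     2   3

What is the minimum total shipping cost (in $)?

Optimal allocation:
  S1 to L: 50 × $7 = $350
  S2 to L: 70 × $3 = $210
  S3 to K: 35 × $1 = $35
  S4 to K: 35 × $2 = $70
  S4 to L: 25 × $3 = $75
Total = 350 + 210 + 35 + 70 + 75 = $740.
(Supply check: S1 ships 50; S2 ships 70; S3 ships 35; S4 ships 60.)

740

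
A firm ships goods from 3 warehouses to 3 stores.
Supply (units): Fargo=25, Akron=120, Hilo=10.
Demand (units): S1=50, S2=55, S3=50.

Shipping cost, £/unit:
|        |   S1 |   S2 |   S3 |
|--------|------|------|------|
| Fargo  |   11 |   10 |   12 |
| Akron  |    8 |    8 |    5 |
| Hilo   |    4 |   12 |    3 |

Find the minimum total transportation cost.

1100

One minimum-cost allocation:
  Fargo->S2: 25 × £10 = £250
  Akron->S1: 40 × £8 = £320
  Akron->S2: 30 × £8 = £240
  Akron->S3: 50 × £5 = £250
  Hilo->S1: 10 × £4 = £40
Total = 250 + 320 + 240 + 250 + 40 = £1100.
(Supply check: Fargo ships 25; Akron ships 120; Hilo ships 10.)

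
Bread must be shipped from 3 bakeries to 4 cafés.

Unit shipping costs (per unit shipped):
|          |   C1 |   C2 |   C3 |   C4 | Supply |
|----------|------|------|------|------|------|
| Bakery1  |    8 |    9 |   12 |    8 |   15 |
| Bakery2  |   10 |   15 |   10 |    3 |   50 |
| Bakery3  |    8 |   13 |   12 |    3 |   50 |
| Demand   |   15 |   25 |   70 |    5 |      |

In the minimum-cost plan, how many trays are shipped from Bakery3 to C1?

Optimal shipments:
  Bakery1->C2: 15 × 9 = 135
  Bakery2->C3: 50 × 10 = 500
  Bakery3->C1: 15 × 8 = 120
  Bakery3->C2: 10 × 13 = 130
  Bakery3->C3: 20 × 12 = 240
  Bakery3->C4: 5 × 3 = 15
Total cost = 1140.
So Bakery3→C1 carries 15 trays.

15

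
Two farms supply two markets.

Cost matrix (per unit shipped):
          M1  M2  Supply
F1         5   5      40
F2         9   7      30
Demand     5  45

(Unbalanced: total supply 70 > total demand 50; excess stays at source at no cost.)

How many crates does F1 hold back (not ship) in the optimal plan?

0

Minimum-cost shipments:
  F1→M1: 5 × 5 = 25
  F1→M2: 35 × 5 = 175
  F2→M2: 10 × 7 = 70
Total cost = 270.
F1 ships 40 of its 40, leaving 0.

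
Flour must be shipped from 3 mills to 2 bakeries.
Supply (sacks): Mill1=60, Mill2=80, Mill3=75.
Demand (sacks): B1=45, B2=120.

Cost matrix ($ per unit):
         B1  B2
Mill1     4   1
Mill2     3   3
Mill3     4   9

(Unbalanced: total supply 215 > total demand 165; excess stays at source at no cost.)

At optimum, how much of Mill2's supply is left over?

An optimal plan:
  Mill1→B2: 60 × $1 = $60
  Mill2→B1: 20 × $3 = $60
  Mill2→B2: 60 × $3 = $180
  Mill3→B1: 25 × $4 = $100
Total cost = $400.
Mill2 ships 80 of its 80, leaving 0.

0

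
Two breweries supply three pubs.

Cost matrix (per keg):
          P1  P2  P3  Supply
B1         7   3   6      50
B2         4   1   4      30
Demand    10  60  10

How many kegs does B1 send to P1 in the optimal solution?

Optimal shipments:
  B1–P2: 40 × 3 = 120
  B1–P3: 10 × 6 = 60
  B2–P1: 10 × 4 = 40
  B2–P2: 20 × 1 = 20
Total cost = 240.
The route B1→P1 is not used.

0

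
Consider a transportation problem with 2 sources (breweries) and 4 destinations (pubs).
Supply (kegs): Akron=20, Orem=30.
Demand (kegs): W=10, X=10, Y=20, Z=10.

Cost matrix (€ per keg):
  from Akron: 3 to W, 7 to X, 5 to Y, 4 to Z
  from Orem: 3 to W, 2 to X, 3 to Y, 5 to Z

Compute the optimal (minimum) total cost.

An optimal shipping plan:
  Akron->W: 10 × €3 = €30
  Akron->Z: 10 × €4 = €40
  Orem->X: 10 × €2 = €20
  Orem->Y: 20 × €3 = €60
Total = 30 + 40 + 20 + 60 = €150.

150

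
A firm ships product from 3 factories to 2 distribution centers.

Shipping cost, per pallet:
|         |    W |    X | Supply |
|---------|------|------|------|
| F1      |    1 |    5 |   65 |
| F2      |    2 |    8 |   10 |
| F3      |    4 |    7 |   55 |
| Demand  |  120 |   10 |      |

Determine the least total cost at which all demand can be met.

One minimum-cost allocation:
  F1–W: 65 pallets
  F2–W: 10 pallets
  F3–W: 45 pallets
  F3–X: 10 pallets
Total cost = 335.
(Supply check: F1 ships 65; F2 ships 10; F3 ships 55.)

335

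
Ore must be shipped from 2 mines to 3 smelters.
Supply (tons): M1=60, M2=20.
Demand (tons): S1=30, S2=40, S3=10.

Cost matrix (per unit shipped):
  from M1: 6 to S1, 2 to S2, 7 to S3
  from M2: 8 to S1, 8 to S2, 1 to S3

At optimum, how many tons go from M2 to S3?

10

Optimal shipments:
  M1->S1: 20 × 6 = 120
  M1->S2: 40 × 2 = 80
  M2->S1: 10 × 8 = 80
  M2->S3: 10 × 1 = 10
Total cost = 290.
So M2→S3 carries 10 tons.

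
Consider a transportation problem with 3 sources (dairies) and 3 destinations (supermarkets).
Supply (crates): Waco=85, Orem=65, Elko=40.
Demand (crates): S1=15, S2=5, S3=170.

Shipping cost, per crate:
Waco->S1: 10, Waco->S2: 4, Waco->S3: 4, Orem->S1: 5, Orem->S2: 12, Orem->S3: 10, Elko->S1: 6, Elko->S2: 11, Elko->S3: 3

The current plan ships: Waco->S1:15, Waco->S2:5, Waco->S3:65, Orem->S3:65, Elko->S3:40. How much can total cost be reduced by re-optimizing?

165

Current plan cost = 15·10 + 5·4 + 65·4 + 65·10 + 40·3 = 1200.
Optimal plan:
  Waco–S2: 5 × 4 = 20
  Waco–S3: 80 × 4 = 320
  Orem–S1: 15 × 5 = 75
  Orem–S3: 50 × 10 = 500
  Elko–S3: 40 × 3 = 120
Optimal cost = 1035.
Saving = 1200 − 1035 = 165.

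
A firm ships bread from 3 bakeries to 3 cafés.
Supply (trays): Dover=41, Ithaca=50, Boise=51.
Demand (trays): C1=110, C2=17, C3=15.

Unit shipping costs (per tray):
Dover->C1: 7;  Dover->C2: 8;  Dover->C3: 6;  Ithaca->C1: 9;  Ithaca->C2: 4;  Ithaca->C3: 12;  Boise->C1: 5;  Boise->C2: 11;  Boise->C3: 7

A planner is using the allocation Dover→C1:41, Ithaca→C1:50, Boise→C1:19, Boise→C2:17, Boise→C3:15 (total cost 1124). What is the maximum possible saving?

Current plan cost = 41·7 + 50·9 + 19·5 + 17·11 + 15·7 = 1124.
Optimal plan:
  Dover–C1: 26 × 7 = 182
  Dover–C3: 15 × 6 = 90
  Ithaca–C1: 33 × 9 = 297
  Ithaca–C2: 17 × 4 = 68
  Boise–C1: 51 × 5 = 255
Optimal cost = 892.
Saving = 1124 − 892 = 232.

232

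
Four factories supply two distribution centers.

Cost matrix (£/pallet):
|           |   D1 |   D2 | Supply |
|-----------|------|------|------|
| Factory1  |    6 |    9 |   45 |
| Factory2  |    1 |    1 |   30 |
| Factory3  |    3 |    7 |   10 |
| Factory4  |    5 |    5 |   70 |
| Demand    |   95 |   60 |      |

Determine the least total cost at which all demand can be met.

A cheapest plan:
  Factory1->D1: 45 × £6 = £270
  Factory2->D1: 30 × £1 = £30
  Factory3->D1: 10 × £3 = £30
  Factory4->D1: 10 × £5 = £50
  Factory4->D2: 60 × £5 = £300
Total = 270 + 30 + 30 + 50 + 300 = £680.
(Supply check: Factory1 ships 45; Factory2 ships 30; Factory3 ships 10; Factory4 ships 70.)

680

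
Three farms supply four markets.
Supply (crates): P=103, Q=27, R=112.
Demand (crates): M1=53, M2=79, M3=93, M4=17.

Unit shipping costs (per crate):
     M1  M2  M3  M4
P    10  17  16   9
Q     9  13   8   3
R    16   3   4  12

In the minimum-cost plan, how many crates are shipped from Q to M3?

Solving gives:
  P–M1: 53 × 10 = 530
  P–M3: 33 × 16 = 528
  P–M4: 17 × 9 = 153
  Q–M3: 27 × 8 = 216
  R–M2: 79 × 3 = 237
  R–M3: 33 × 4 = 132
Total cost = 1796.
So Q→M3 carries 27 crates.

27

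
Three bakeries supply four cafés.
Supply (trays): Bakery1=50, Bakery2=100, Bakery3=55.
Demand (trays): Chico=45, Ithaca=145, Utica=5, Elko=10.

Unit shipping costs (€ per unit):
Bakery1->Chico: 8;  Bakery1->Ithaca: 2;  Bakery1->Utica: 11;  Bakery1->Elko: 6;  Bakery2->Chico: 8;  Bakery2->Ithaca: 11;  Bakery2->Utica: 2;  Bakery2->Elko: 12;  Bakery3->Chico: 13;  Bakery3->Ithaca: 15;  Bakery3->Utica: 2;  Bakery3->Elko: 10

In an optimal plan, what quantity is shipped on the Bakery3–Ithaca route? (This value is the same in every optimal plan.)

Solving gives:
  Bakery1->Ithaca: 50 trays
  Bakery2->Chico: 45 trays
  Bakery2->Ithaca: 55 trays
  Bakery3->Ithaca: 40 trays
  Bakery3->Utica: 5 trays
  Bakery3->Elko: 10 trays
Total cost = €1775.
So Bakery3→Ithaca carries 40 trays.

40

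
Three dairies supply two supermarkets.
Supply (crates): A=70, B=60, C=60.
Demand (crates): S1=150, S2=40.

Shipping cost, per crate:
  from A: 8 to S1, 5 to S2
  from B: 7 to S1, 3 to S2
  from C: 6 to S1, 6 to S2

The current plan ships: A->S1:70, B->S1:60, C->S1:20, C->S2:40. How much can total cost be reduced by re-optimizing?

Current plan cost = 70·8 + 60·7 + 20·6 + 40·6 = 1340.
Optimal plan:
  A->S1: 70 × 8 = 560
  B->S1: 20 × 7 = 140
  B->S2: 40 × 3 = 120
  C->S1: 60 × 6 = 360
Optimal cost = 1180.
Saving = 1340 − 1180 = 160.

160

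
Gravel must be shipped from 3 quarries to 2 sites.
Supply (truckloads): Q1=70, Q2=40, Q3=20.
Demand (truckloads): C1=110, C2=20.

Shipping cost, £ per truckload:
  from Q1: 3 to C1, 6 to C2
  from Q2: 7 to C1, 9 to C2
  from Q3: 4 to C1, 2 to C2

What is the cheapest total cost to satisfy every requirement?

530

A cheapest plan:
  Q1→C1: 70 × £3 = £210
  Q2→C1: 40 × £7 = £280
  Q3→C2: 20 × £2 = £40
Total = 210 + 280 + 40 = £530.
(Supply check: Q1 ships 70; Q2 ships 40; Q3 ships 20.)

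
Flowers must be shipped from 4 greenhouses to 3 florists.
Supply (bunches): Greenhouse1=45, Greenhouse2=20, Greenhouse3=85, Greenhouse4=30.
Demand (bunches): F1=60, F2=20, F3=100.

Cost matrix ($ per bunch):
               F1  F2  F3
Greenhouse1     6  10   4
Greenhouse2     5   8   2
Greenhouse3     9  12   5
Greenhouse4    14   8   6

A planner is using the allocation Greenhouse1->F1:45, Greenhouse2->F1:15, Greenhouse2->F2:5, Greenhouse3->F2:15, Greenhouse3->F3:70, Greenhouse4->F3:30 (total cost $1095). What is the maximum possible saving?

95

Current plan cost = 45·6 + 15·5 + 5·8 + 15·12 + 70·5 + 30·6 = $1095.
Optimal plan:
  Greenhouse1–F1: 45 bunches
  Greenhouse2–F1: 15 bunches
  Greenhouse2–F3: 5 bunches
  Greenhouse3–F3: 85 bunches
  Greenhouse4–F2: 20 bunches
  Greenhouse4–F3: 10 bunches
Optimal cost = $1000.
Saving = 1095 − 1000 = $95.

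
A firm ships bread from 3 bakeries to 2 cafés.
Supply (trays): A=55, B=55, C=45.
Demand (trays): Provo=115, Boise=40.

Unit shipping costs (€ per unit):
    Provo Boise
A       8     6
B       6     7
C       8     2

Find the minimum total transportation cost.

Optimal allocation:
  A->Provo: 55 × €8 = €440
  B->Provo: 55 × €6 = €330
  C->Provo: 5 × €8 = €40
  C->Boise: 40 × €2 = €80
Total = 440 + 330 + 40 + 80 = €890.

890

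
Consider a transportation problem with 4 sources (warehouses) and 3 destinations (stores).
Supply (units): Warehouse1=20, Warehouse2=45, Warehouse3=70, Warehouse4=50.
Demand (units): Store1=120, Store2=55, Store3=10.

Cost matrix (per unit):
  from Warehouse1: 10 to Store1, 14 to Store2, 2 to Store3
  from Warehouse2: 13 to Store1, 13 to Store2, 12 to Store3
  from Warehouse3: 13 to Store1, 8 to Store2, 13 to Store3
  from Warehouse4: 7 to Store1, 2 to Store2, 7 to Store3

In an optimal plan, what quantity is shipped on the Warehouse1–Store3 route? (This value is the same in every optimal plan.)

Optimal shipments:
  Warehouse1 to Store1: 10 × 10 = 100
  Warehouse1 to Store3: 10 × 2 = 20
  Warehouse2 to Store1: 45 × 13 = 585
  Warehouse3 to Store1: 65 × 13 = 845
  Warehouse3 to Store2: 5 × 8 = 40
  Warehouse4 to Store2: 50 × 2 = 100
Total cost = 1690.
So Warehouse1→Store3 carries 10 units.

10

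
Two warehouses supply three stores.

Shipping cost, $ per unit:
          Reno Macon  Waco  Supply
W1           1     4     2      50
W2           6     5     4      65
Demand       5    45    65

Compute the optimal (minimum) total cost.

A cheapest plan:
  W1–Reno: 5 × $1 = $5
  W1–Waco: 45 × $2 = $90
  W2–Macon: 45 × $5 = $225
  W2–Waco: 20 × $4 = $80
Total = 5 + 90 + 225 + 80 = $400.
(Supply check: W1 ships 50; W2 ships 65.)

400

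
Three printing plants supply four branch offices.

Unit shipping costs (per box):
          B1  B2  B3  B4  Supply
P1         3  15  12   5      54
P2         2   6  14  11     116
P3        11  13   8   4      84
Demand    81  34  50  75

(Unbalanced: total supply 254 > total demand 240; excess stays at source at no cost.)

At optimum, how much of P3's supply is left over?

0

An optimal plan:
  P1->B4: 41 × 5 = 205
  P2->B1: 81 × 2 = 162
  P2->B2: 34 × 6 = 204
  P3->B3: 50 × 8 = 400
  P3->B4: 34 × 4 = 136
Total cost = 1107.
P3 ships 84 of its 84, leaving 0.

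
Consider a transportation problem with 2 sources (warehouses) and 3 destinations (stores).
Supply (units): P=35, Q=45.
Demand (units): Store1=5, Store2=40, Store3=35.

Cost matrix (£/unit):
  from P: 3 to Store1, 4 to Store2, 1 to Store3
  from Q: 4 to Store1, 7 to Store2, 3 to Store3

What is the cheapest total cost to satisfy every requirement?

300

Optimal allocation:
  P→Store2: 35 × £4 = £140
  Q→Store1: 5 × £4 = £20
  Q→Store2: 5 × £7 = £35
  Q→Store3: 35 × £3 = £105
Total = 140 + 20 + 35 + 105 = £300.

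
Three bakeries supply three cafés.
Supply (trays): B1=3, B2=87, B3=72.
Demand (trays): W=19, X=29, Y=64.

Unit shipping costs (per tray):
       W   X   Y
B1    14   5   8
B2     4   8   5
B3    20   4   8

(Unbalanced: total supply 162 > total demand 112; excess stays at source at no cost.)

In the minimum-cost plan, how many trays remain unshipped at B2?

An optimal plan:
  B2–W: 19 trays
  B2–Y: 64 trays
  B3–X: 29 trays
Total cost = 512.
B2 ships 83 of its 87, leaving 4.

4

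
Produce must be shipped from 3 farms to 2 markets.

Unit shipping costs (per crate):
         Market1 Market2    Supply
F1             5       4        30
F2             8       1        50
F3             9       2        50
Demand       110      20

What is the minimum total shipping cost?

860

An optimal shipping plan:
  F1→Market1: 30 × 5 = 150
  F2→Market1: 50 × 8 = 400
  F3→Market1: 30 × 9 = 270
  F3→Market2: 20 × 2 = 40
Total = 150 + 400 + 270 + 40 = 860.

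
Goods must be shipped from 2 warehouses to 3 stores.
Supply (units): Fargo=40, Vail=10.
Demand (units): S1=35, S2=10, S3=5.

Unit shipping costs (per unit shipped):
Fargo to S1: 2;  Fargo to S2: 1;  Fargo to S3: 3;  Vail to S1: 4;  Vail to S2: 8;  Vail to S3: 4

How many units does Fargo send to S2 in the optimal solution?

Solving gives:
  Fargo→S1: 30 units
  Fargo→S2: 10 units
  Vail→S1: 5 units
  Vail→S3: 5 units
Total cost = 110.
So Fargo→S2 carries 10 units.

10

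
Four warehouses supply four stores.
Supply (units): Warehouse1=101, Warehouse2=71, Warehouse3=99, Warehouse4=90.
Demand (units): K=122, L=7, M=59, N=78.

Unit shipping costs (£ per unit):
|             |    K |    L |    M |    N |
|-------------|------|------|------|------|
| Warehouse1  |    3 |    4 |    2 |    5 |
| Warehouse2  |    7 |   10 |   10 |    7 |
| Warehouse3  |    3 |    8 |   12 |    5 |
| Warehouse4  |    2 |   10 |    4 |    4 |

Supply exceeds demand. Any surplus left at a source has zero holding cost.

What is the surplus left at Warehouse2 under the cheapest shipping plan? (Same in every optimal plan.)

71

Minimum-cost shipments:
  Warehouse1 to L: 7 × £4 = £28
  Warehouse1 to M: 59 × £2 = £118
  Warehouse1 to N: 35 × £5 = £175
  Warehouse3 to K: 32 × £3 = £96
  Warehouse3 to N: 43 × £5 = £215
  Warehouse4 to K: 90 × £2 = £180
Total cost = £812.
Warehouse2 ships 0 of its 71, leaving 71.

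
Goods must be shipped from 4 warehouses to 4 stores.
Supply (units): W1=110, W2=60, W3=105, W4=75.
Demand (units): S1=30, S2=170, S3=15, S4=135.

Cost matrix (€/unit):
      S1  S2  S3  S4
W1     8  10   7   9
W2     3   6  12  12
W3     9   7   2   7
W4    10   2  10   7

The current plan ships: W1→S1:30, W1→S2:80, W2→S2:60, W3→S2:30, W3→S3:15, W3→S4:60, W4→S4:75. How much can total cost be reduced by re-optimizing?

515

Current plan cost = 30·8 + 80·10 + 60·6 + 30·7 + 15·2 + 60·7 + 75·7 = €2585.
Optimal plan:
  W1→S4: 110 × €9 = €990
  W2→S1: 30 × €3 = €90
  W2→S2: 30 × €6 = €180
  W3→S2: 65 × €7 = €455
  W3→S3: 15 × €2 = €30
  W3→S4: 25 × €7 = €175
  W4→S2: 75 × €2 = €150
Optimal cost = €2070.
Saving = 2585 − 2070 = €515.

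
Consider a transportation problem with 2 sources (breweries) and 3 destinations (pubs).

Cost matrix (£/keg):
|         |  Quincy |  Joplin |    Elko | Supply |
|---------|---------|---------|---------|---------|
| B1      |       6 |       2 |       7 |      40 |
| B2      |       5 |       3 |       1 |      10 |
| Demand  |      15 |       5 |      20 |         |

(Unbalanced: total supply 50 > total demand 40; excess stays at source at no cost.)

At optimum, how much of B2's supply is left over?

0

An optimal plan:
  B1–Quincy: 15 × £6 = £90
  B1–Joplin: 5 × £2 = £10
  B1–Elko: 10 × £7 = £70
  B2–Elko: 10 × £1 = £10
Total cost = £180.
B2 ships 10 of its 10, leaving 0.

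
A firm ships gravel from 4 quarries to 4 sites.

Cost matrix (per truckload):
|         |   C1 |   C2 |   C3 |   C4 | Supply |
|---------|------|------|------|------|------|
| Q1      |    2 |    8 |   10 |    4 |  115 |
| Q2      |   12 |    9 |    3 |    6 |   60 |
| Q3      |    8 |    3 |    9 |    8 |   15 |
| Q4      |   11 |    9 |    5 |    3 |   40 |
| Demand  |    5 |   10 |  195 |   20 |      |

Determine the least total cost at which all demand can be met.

A cheapest plan:
  Q1–C1: 5 × 2 = 10
  Q1–C3: 90 × 10 = 900
  Q1–C4: 20 × 4 = 80
  Q2–C3: 60 × 3 = 180
  Q3–C2: 10 × 3 = 30
  Q3–C3: 5 × 9 = 45
  Q4–C3: 40 × 5 = 200
Total = 10 + 900 + 80 + 180 + 30 + 45 + 200 = 1445.

1445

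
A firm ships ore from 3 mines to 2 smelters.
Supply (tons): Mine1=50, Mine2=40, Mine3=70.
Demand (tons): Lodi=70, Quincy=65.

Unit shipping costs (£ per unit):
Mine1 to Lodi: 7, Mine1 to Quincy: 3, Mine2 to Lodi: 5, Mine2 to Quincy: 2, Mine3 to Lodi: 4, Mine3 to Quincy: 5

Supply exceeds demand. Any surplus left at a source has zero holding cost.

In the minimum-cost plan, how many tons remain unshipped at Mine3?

Minimum-cost shipments:
  Mine1 to Quincy: 25 × £3 = £75
  Mine2 to Quincy: 40 × £2 = £80
  Mine3 to Lodi: 70 × £4 = £280
Total cost = £435.
Mine3 ships 70 of its 70, leaving 0.

0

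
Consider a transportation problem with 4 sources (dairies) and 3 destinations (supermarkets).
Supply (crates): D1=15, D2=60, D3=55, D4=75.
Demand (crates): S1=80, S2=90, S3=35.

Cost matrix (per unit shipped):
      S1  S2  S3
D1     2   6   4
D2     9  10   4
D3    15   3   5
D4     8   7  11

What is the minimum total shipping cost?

A cheapest plan:
  D1–S1: 15 × 2 = 30
  D2–S1: 25 × 9 = 225
  D2–S3: 35 × 4 = 140
  D3–S2: 55 × 3 = 165
  D4–S1: 40 × 8 = 320
  D4–S2: 35 × 7 = 245
Total = 30 + 225 + 140 + 165 + 320 + 245 = 1125.

1125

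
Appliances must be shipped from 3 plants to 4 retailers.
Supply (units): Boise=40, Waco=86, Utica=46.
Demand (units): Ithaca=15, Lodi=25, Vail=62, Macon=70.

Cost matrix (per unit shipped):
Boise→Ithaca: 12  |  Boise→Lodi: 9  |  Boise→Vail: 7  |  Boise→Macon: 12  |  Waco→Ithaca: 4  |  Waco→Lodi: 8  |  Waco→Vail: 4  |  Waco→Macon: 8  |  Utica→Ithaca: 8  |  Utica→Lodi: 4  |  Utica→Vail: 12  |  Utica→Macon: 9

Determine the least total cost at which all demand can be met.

1109

One minimum-cost allocation:
  Boise to Vail: 40 × 7 = 280
  Waco to Ithaca: 15 × 4 = 60
  Waco to Vail: 22 × 4 = 88
  Waco to Macon: 49 × 8 = 392
  Utica to Lodi: 25 × 4 = 100
  Utica to Macon: 21 × 9 = 189
Total = 280 + 60 + 88 + 392 + 100 + 189 = 1109.
(Supply check: Boise ships 40; Waco ships 86; Utica ships 46.)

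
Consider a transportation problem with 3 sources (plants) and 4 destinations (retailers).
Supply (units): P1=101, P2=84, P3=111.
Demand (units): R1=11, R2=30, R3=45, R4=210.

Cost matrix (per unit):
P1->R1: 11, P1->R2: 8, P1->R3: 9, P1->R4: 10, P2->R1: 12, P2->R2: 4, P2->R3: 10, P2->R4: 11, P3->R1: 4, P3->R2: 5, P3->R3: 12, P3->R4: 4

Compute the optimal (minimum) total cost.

2123

A cheapest plan:
  P1→R4: 101 units
  P2→R2: 30 units
  P2→R3: 45 units
  P2→R4: 9 units
  P3→R1: 11 units
  P3→R4: 100 units
Total cost = 2123.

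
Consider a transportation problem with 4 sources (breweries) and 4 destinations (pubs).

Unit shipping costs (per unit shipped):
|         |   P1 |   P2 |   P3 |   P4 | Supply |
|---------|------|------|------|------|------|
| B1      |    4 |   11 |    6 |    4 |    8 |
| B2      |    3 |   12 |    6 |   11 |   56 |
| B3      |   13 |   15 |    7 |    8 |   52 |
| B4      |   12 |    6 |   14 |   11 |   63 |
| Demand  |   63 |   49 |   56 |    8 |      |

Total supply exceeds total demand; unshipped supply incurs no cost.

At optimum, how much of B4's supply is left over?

An optimal plan:
  B1->P1: 4 × 4 = 16
  B1->P3: 4 × 6 = 24
  B2->P1: 56 × 3 = 168
  B3->P3: 52 × 7 = 364
  B4->P1: 3 × 12 = 36
  B4->P2: 49 × 6 = 294
  B4->P4: 8 × 11 = 88
Total cost = 990.
B4 ships 60 of its 63, leaving 3.

3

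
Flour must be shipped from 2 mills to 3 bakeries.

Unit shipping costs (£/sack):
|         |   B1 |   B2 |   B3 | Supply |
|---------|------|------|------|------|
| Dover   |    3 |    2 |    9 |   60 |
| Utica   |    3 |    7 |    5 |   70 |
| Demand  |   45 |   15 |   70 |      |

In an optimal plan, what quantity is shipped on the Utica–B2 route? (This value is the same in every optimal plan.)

The minimum-cost plan:
  Dover→B1: 45 sacks
  Dover→B2: 15 sacks
  Utica→B3: 70 sacks
Total cost = £515.
The route Utica→B2 is not used.

0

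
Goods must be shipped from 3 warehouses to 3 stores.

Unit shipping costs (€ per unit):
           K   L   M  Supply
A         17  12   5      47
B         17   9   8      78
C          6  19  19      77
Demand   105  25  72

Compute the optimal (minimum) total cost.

An optimal shipping plan:
  A->M: 47 × €5 = €235
  B->K: 28 × €17 = €476
  B->L: 25 × €9 = €225
  B->M: 25 × €8 = €200
  C->K: 77 × €6 = €462
Total = 235 + 476 + 225 + 200 + 462 = €1598.

1598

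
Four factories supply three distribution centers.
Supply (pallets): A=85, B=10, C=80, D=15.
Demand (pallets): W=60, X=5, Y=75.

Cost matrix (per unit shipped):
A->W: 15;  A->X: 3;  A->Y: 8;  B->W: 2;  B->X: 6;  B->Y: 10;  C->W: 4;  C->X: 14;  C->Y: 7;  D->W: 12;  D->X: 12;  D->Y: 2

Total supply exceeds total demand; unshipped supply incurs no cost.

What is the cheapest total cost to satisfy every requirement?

715

An optimal shipping plan:
  A->X: 5 × 3 = 15
  A->Y: 30 × 8 = 240
  B->W: 10 × 2 = 20
  C->W: 50 × 4 = 200
  C->Y: 30 × 7 = 210
  D->Y: 15 × 2 = 30
Total = 15 + 240 + 20 + 200 + 210 + 30 = 715.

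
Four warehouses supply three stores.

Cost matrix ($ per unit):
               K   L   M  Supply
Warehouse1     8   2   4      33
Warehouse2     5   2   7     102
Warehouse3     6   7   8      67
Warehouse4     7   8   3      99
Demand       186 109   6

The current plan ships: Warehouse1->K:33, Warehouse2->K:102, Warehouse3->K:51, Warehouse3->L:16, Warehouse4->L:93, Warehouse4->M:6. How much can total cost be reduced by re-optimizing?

Current plan cost = 33·8 + 102·5 + 51·6 + 16·7 + 93·8 + 6·3 = $1954.
Optimal plan:
  Warehouse1->L: 33 × $2 = $66
  Warehouse2->K: 26 × $5 = $130
  Warehouse2->L: 76 × $2 = $152
  Warehouse3->K: 67 × $6 = $402
  Warehouse4->K: 93 × $7 = $651
  Warehouse4->M: 6 × $3 = $18
Optimal cost = $1419.
Saving = 1954 − 1419 = $535.

535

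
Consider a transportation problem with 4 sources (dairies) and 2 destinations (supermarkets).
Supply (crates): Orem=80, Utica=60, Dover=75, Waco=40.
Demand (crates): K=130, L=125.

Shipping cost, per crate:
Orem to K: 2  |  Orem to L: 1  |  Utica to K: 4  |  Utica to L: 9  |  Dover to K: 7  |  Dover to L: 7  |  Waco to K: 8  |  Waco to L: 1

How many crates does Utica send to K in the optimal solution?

The minimum-cost plan:
  Orem→L: 80 × 1 = 80
  Utica→K: 60 × 4 = 240
  Dover→K: 70 × 7 = 490
  Dover→L: 5 × 7 = 35
  Waco→L: 40 × 1 = 40
Total cost = 885.
So Utica→K carries 60 crates.

60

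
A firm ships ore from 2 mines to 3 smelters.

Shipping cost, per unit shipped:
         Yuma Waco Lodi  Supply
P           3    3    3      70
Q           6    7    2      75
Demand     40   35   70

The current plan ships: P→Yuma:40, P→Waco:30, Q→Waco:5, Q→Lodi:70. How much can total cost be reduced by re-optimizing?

5

Current plan cost = 40·3 + 30·3 + 5·7 + 70·2 = 385.
Optimal plan:
  P→Yuma: 35 × 3 = 105
  P→Waco: 35 × 3 = 105
  Q→Yuma: 5 × 6 = 30
  Q→Lodi: 70 × 2 = 140
Optimal cost = 380.
Saving = 385 − 380 = 5.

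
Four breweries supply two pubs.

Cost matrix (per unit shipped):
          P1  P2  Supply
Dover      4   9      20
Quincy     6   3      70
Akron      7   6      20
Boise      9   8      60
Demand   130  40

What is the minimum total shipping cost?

1060

Optimal allocation:
  Dover–P1: 20 × 4 = 80
  Quincy–P1: 30 × 6 = 180
  Quincy–P2: 40 × 3 = 120
  Akron–P1: 20 × 7 = 140
  Boise–P1: 60 × 9 = 540
Total = 80 + 180 + 120 + 140 + 540 = 1060.
(Supply check: Dover ships 20; Quincy ships 70; Akron ships 20; Boise ships 60.)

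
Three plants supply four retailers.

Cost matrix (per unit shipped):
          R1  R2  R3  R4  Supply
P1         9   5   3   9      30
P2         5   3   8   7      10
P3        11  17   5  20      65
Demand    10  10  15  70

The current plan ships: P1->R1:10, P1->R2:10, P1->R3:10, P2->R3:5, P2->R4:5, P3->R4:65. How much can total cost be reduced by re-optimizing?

Current plan cost = 10·9 + 10·5 + 10·3 + 5·8 + 5·7 + 65·20 = 1545.
Optimal plan:
  P1->R2: 10 units
  P1->R4: 20 units
  P2->R4: 10 units
  P3->R1: 10 units
  P3->R3: 15 units
  P3->R4: 40 units
Optimal cost = 1285.
Saving = 1545 − 1285 = 260.

260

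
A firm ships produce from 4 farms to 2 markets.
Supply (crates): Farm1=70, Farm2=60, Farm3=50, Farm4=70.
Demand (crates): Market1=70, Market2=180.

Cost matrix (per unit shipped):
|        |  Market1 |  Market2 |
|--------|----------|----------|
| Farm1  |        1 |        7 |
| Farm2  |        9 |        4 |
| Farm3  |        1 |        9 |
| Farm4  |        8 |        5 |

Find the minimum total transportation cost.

A cheapest plan:
  Farm1→Market1: 20 × 1 = 20
  Farm1→Market2: 50 × 7 = 350
  Farm2→Market2: 60 × 4 = 240
  Farm3→Market1: 50 × 1 = 50
  Farm4→Market2: 70 × 5 = 350
Total = 20 + 350 + 240 + 50 + 350 = 1010.

1010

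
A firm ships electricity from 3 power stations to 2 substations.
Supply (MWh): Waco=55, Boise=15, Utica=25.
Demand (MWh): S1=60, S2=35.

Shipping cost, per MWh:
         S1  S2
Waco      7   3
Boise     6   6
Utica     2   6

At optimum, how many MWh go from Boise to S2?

The minimum-cost plan:
  Waco–S1: 20 × 7 = 140
  Waco–S2: 35 × 3 = 105
  Boise–S1: 15 × 6 = 90
  Utica–S1: 25 × 2 = 50
Total cost = 385.
The route Boise→S2 is not used.

0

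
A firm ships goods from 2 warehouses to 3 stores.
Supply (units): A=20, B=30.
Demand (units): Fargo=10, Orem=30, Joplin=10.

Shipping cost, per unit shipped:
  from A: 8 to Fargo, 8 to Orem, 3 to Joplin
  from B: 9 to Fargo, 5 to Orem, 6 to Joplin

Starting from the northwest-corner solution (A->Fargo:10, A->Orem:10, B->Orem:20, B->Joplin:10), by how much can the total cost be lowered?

60

Current plan cost = 10·8 + 10·8 + 20·5 + 10·6 = 320.
Optimal plan:
  A–Fargo: 10 × 8 = 80
  A–Joplin: 10 × 3 = 30
  B–Orem: 30 × 5 = 150
Optimal cost = 260.
Saving = 320 − 260 = 60.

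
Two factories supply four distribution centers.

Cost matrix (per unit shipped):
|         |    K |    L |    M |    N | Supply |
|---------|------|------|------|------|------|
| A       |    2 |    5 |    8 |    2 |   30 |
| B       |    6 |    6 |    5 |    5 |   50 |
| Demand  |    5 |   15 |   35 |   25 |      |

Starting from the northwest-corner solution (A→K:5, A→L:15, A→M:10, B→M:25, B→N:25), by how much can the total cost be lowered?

90

Current plan cost = 5·2 + 15·5 + 10·8 + 25·5 + 25·5 = 415.
Optimal plan:
  A→K: 5 × 2 = 10
  A→N: 25 × 2 = 50
  B→L: 15 × 6 = 90
  B→M: 35 × 5 = 175
Optimal cost = 325.
Saving = 415 − 325 = 90.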